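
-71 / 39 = -1.82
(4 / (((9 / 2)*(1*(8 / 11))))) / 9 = 11 / 81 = 0.14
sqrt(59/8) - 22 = -22 + sqrt(118)/4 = -19.28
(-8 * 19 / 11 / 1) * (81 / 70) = -6156 / 385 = -15.99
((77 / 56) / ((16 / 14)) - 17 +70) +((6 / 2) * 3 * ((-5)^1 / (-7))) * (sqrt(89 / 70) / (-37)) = 3469 / 64 - 9 * sqrt(6230) / 3626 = 54.01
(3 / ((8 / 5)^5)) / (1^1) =9375 / 32768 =0.29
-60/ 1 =-60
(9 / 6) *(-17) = -51 / 2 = -25.50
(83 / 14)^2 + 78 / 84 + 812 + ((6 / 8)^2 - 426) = 331349 / 784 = 422.64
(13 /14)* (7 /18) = 13 /36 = 0.36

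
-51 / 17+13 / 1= 10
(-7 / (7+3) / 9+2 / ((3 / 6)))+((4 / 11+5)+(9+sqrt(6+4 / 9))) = sqrt(58) / 3+18103 / 990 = 20.82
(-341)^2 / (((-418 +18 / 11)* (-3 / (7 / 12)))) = 8953637 / 164880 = 54.30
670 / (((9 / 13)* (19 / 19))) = 8710 / 9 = 967.78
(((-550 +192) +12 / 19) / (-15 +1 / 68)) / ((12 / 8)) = 923440 / 58083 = 15.90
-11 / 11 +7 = 6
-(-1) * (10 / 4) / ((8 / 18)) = 45 / 8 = 5.62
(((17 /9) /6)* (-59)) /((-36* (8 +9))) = 59 /1944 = 0.03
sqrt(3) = 1.73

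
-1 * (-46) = 46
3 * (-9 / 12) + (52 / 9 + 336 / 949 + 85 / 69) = 4018217 / 785772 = 5.11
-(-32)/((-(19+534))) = -0.06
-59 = -59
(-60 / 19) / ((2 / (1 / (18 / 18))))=-30 / 19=-1.58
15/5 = 3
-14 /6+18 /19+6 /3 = 35 /57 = 0.61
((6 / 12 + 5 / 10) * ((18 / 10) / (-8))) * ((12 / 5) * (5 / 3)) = -9 / 10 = -0.90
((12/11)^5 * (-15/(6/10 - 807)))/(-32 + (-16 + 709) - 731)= -3240/7891499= -0.00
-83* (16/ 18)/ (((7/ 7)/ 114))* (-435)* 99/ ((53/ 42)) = 15212625120/ 53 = 287030662.64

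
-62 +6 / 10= -307 / 5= -61.40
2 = 2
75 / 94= 0.80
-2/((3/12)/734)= -5872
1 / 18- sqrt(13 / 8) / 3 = 1 / 18- sqrt(26) / 12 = -0.37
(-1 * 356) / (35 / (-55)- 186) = 3916 / 2053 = 1.91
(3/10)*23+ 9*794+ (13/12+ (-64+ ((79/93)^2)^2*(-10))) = 10599562550533/1496104020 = 7084.78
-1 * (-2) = 2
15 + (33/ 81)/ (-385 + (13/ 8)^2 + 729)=8985629/ 598995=15.00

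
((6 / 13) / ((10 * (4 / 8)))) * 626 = 3756 / 65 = 57.78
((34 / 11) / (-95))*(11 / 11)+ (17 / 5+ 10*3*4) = 128919 / 1045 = 123.37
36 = 36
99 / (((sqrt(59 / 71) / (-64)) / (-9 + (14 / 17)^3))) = 58672.83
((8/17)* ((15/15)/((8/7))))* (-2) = -14/17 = -0.82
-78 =-78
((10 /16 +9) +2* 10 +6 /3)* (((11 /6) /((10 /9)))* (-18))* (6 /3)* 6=-225423 /20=-11271.15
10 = 10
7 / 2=3.50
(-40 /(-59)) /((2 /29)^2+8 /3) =5046 /19883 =0.25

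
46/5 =9.20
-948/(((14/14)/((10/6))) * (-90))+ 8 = 230/9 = 25.56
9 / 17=0.53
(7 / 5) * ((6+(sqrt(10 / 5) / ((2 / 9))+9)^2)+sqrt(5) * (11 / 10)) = 77 * sqrt(5) / 50+567 * sqrt(2) / 5+357 / 2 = 342.32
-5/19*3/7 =-15/133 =-0.11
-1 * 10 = -10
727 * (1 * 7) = 5089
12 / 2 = 6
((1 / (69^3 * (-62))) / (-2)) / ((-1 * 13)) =-0.00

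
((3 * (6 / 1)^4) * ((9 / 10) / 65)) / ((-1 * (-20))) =4374 / 1625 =2.69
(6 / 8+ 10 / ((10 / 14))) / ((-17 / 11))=-9.54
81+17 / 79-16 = 5152 / 79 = 65.22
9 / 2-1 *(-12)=33 / 2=16.50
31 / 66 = 0.47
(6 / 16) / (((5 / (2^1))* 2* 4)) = 3 / 160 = 0.02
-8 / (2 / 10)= -40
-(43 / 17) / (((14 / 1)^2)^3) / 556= -43 / 71169174272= -0.00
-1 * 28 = -28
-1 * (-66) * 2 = 132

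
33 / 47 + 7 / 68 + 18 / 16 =12337 / 6392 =1.93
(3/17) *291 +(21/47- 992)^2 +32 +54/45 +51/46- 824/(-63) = 535042980107009/544142970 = 983276.47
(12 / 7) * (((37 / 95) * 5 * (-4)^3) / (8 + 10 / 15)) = -42624 / 1729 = -24.65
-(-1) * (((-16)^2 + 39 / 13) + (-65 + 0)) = 194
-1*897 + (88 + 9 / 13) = -10508 / 13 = -808.31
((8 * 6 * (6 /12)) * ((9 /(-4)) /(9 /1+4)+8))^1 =2442 /13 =187.85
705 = 705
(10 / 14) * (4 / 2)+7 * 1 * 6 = 304 / 7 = 43.43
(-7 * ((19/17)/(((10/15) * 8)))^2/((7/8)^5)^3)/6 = -74423193305088/196006468053361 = -0.38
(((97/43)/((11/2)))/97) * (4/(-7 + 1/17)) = -68/27907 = -0.00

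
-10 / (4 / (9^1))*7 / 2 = -315 / 4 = -78.75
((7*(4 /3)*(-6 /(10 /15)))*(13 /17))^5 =-1552791667295232 /1419857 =-1093625391.36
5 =5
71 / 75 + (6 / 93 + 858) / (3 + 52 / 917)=1835584403 / 6516975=281.66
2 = 2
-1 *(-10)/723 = 10/723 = 0.01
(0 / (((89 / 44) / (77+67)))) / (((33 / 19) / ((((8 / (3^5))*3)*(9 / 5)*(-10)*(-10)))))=0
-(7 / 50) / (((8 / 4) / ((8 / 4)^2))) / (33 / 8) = -56 / 825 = -0.07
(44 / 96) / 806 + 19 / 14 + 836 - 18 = 110947589 / 135408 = 819.36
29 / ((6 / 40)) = 580 / 3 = 193.33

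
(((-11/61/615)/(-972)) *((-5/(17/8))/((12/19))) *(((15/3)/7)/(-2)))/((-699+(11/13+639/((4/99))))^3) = 36733840/316172864151082163586843657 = 0.00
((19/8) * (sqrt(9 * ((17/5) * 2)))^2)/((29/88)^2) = 5627952/4205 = 1338.40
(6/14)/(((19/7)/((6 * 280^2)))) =1411200/19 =74273.68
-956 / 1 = -956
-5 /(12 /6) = -5 /2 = -2.50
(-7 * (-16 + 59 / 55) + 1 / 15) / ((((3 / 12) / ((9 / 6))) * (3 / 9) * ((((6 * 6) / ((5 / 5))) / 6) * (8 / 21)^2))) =1902033 / 880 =2161.40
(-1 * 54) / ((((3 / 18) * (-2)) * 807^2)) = 18 / 72361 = 0.00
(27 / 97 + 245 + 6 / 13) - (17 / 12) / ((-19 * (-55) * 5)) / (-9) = 174864176837 / 711582300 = 245.74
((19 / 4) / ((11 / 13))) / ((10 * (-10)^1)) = -247 / 4400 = -0.06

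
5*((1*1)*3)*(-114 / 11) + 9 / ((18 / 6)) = -1677 / 11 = -152.45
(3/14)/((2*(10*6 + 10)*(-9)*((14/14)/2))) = -1/2940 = -0.00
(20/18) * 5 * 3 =50/3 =16.67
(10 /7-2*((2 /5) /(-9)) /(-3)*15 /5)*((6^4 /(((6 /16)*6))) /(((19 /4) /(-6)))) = -974.72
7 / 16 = 0.44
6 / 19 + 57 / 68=1491 / 1292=1.15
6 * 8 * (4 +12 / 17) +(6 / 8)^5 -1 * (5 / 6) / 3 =35383099 / 156672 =225.84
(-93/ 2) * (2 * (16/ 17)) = -87.53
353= 353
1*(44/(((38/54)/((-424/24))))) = -20988/19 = -1104.63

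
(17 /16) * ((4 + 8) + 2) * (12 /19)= 357 /38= 9.39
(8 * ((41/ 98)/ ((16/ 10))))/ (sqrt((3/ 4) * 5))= 41 * sqrt(15)/ 147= 1.08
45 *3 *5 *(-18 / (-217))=12150 / 217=55.99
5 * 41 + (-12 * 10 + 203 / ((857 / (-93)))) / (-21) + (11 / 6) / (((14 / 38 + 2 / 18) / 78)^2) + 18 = 982933277643 / 20168638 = 48735.73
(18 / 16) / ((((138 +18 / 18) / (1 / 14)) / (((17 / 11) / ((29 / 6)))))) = 459 / 2483096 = 0.00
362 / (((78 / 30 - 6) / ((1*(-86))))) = 155660 / 17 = 9156.47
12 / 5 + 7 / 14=29 / 10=2.90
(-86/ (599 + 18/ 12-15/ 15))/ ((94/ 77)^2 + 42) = -46354/ 14053043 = -0.00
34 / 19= 1.79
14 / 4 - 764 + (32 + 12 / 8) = -727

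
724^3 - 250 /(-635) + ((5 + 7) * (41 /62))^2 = 46317262122510 /122047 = 379503487.37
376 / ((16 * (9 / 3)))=47 / 6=7.83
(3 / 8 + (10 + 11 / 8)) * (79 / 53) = 3713 / 212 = 17.51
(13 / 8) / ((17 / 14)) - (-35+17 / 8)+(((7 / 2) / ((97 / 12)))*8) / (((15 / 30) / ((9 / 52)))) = 6073065 / 171496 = 35.41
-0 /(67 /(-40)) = 0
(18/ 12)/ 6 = 1/ 4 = 0.25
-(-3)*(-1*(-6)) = 18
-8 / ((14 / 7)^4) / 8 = -1 / 16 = -0.06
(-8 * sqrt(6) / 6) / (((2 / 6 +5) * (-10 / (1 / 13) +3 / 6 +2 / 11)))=11 * sqrt(6) / 5690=0.00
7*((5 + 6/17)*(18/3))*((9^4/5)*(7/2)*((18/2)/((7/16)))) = 1805482224/85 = 21240967.34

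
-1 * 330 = -330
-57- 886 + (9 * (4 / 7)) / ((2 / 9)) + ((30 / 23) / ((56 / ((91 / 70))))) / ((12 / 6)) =-2369513 / 2576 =-919.84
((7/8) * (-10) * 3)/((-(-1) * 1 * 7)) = -15/4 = -3.75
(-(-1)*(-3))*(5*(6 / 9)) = -10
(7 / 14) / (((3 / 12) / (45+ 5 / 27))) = 2440 / 27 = 90.37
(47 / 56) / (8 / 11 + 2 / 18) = 4653 / 4648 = 1.00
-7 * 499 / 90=-3493 / 90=-38.81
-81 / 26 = -3.12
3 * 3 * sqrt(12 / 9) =10.39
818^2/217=669124/217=3083.52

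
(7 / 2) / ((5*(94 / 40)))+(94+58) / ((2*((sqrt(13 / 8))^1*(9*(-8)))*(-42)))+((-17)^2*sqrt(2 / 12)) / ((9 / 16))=19*sqrt(26) / 4914+14 / 47+2312*sqrt(6) / 27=210.07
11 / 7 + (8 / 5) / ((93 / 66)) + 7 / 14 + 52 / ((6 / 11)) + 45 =934447 / 6510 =143.54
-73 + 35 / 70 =-145 / 2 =-72.50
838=838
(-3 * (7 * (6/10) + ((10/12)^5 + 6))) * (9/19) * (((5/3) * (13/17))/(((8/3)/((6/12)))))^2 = -0.86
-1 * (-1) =1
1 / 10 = 0.10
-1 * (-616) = 616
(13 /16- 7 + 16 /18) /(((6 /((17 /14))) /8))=-1853 /216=-8.58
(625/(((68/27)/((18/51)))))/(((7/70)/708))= 179212500/289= 620112.46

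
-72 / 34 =-36 / 17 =-2.12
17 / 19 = 0.89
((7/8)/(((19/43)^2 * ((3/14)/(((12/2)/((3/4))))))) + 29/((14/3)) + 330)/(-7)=-7634509/106134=-71.93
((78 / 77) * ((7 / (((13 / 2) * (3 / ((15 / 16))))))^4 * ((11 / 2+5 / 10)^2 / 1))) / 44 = 0.01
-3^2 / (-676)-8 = -7.99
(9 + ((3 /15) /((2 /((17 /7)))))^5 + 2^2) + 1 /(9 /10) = 213461678713 /15126300000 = 14.11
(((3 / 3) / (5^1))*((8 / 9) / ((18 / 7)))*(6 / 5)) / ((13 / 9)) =56 / 975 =0.06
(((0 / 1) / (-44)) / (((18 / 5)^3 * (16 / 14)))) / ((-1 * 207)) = 0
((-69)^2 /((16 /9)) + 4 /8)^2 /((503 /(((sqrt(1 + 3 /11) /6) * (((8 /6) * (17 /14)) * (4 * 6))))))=31224281633 * sqrt(154) /3718176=104213.23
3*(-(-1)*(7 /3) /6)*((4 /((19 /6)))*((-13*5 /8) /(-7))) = 1.71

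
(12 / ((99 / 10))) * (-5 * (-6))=36.36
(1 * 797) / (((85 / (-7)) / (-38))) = 212002 / 85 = 2494.14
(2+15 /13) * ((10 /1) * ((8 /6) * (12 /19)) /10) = 656 /247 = 2.66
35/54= 0.65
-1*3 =-3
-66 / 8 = -8.25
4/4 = 1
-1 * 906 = -906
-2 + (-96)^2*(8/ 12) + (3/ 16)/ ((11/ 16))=67565/ 11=6142.27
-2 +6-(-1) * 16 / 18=44 / 9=4.89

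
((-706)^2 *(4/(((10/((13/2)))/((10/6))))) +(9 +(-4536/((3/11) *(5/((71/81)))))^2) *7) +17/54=83255119307/1350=61670458.75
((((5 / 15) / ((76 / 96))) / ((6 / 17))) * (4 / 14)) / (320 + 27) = 136 / 138453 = 0.00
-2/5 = -0.40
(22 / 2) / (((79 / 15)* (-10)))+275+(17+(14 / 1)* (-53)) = -71133 / 158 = -450.21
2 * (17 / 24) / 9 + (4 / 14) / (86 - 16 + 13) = 10093 / 62748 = 0.16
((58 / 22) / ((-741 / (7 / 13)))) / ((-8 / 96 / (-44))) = -3248 / 3211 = -1.01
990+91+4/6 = 3245/3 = 1081.67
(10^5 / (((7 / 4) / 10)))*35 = 20000000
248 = 248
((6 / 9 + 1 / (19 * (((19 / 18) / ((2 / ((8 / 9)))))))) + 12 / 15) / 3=0.53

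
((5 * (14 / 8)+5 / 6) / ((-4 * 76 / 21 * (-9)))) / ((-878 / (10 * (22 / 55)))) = -805 / 2402208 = -0.00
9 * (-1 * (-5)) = 45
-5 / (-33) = 0.15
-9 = -9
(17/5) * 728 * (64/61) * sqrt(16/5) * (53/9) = 167917568 * sqrt(5)/13725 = 27357.02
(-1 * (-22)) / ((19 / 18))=396 / 19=20.84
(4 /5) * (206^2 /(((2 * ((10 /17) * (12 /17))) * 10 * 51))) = 180353 /2250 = 80.16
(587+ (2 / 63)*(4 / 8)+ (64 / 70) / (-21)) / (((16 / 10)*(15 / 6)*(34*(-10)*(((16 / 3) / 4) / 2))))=-647137 / 999600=-0.65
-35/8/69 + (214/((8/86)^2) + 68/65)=221840279/8970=24731.36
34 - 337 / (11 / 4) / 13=3514 / 143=24.57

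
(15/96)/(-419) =-5/13408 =-0.00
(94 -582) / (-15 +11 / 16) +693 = 166505 / 229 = 727.10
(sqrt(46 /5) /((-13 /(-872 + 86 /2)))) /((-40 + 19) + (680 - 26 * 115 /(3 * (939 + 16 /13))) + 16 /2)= 30398601 * sqrt(230) /1587257945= 0.29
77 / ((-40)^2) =77 / 1600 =0.05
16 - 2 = 14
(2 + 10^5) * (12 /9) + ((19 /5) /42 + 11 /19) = 532013311 /3990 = 133336.67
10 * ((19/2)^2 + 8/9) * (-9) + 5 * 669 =-9715/2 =-4857.50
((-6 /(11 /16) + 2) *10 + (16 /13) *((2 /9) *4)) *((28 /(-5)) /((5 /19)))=45311504 /32175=1408.28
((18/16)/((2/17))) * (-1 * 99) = -15147/16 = -946.69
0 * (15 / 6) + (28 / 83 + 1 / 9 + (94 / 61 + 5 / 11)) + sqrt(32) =1225018 / 501237 + 4 * sqrt(2) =8.10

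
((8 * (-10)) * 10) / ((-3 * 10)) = 80 / 3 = 26.67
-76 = -76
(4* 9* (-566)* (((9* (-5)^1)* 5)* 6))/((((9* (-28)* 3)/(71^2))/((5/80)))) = -320985675/28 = -11463774.11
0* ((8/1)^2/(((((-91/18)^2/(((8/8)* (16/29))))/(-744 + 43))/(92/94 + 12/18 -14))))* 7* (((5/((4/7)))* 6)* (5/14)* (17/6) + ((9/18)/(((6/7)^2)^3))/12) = 0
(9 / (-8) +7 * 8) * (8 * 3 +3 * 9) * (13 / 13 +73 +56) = 363821.25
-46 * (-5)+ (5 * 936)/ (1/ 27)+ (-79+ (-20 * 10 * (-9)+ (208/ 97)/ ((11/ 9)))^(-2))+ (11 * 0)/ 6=467571826619813113/ 3695898590784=126511.00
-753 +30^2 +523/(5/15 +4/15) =3056/3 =1018.67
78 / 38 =39 / 19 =2.05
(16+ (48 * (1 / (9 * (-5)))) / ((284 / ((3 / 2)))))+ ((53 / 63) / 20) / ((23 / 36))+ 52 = 68.06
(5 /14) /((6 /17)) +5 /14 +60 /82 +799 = 2758991 /3444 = 801.10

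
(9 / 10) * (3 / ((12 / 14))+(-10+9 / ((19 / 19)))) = 9 / 4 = 2.25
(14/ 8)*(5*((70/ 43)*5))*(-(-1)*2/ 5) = 1225/ 43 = 28.49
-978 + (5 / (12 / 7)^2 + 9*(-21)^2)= 430949 / 144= 2992.70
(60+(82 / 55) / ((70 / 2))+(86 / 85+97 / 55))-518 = -14895831 / 32725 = -455.18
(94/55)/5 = 94/275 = 0.34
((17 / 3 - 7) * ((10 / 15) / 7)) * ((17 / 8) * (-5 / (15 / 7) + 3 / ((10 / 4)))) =289 / 945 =0.31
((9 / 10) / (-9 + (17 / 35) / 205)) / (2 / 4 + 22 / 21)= -54243 / 839254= -0.06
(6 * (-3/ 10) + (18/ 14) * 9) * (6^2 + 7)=14706/ 35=420.17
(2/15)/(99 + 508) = 2/9105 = 0.00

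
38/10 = 19/5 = 3.80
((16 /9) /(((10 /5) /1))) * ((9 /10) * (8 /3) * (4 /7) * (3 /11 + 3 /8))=304 /385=0.79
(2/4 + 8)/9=0.94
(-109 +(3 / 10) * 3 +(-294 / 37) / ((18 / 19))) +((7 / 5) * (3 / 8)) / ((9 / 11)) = -115.85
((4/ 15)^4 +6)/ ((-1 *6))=-152003/ 151875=-1.00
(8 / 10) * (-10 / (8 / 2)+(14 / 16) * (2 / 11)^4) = -146354 / 73205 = -2.00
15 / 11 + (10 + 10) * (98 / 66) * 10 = 895 / 3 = 298.33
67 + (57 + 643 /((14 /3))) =3665 /14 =261.79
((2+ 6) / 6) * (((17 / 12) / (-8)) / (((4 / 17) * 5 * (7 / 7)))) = -289 / 1440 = -0.20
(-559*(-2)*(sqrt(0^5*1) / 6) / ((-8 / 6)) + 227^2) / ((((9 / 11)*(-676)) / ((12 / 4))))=-566819 / 2028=-279.50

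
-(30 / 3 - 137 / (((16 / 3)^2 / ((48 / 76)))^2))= -9.93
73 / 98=0.74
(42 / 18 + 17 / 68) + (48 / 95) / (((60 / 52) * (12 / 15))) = 3569 / 1140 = 3.13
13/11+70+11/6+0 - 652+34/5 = -188821/330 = -572.18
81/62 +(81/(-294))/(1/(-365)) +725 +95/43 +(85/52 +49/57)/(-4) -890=-47661576085/774398352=-61.55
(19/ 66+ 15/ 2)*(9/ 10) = 771/ 110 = 7.01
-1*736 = -736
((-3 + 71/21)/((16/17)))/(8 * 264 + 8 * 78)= 17/114912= 0.00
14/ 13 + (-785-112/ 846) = -4311521/ 5499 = -784.06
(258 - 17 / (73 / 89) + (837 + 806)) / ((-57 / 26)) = -3568760 / 4161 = -857.67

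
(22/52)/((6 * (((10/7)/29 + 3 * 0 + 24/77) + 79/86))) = 1056209/19166394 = 0.06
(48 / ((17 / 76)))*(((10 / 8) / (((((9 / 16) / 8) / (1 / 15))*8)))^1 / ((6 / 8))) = 19456 / 459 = 42.39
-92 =-92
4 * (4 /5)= 16 /5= 3.20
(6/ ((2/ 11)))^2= 1089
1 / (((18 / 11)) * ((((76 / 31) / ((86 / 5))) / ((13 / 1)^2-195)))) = -190619 / 1710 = -111.47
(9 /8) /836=9 /6688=0.00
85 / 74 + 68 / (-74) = 17 / 74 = 0.23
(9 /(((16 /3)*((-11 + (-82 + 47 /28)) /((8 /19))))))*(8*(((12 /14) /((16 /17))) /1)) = -2754 /48583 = -0.06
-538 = -538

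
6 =6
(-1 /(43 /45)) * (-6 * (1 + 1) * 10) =5400 /43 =125.58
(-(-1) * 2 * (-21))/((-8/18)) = 189/2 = 94.50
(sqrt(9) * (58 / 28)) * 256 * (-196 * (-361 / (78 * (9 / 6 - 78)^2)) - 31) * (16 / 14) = -836238439424 / 14911533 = -56079.98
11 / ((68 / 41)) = 451 / 68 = 6.63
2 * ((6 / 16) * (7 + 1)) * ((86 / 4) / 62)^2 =5547 / 7688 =0.72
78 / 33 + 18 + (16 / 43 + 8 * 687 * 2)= 5209024 / 473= 11012.74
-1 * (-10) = 10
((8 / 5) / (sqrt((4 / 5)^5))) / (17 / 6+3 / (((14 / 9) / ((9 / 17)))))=0.73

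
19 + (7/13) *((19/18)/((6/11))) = 28139/1404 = 20.04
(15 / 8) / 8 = 15 / 64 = 0.23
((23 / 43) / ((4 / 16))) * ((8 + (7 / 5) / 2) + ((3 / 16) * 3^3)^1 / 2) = 41331 / 1720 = 24.03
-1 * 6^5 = -7776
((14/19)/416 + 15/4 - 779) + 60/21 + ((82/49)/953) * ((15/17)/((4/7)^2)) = -346171558157/448184464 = -772.39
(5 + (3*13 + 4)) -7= 41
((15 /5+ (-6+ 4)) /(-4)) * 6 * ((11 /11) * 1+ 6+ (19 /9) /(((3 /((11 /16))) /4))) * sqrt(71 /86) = -965 * sqrt(6106) /6192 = -12.18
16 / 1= 16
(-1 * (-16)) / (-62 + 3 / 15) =-80 / 309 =-0.26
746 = 746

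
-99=-99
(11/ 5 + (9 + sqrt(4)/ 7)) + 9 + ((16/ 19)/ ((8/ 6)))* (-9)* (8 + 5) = -35517/ 665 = -53.41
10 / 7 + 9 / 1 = 73 / 7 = 10.43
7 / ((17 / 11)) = 77 / 17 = 4.53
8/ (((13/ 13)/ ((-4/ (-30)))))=16/ 15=1.07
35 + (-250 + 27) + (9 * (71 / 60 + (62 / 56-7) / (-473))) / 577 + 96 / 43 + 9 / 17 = -2734309406 / 14762545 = -185.22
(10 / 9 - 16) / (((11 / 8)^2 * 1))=-8576 / 1089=-7.88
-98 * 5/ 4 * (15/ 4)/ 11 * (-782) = 1436925/ 44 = 32657.39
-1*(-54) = 54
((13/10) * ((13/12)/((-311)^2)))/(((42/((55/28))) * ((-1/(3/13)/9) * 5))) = -429/1516585280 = -0.00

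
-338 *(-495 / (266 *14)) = 44.93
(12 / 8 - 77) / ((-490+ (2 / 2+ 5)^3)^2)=-151 / 150152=-0.00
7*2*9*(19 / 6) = 399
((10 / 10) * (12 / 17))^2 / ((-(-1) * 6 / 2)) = 48 / 289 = 0.17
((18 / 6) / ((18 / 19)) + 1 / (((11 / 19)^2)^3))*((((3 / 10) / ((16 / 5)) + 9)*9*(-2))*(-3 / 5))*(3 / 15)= 165486724191 / 283449760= 583.83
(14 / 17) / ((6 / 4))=28 / 51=0.55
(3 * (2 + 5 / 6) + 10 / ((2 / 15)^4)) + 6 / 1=31655.12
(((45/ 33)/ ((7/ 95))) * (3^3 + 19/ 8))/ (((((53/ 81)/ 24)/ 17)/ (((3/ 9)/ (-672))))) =-153707625/ 914144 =-168.14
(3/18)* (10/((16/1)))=5/48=0.10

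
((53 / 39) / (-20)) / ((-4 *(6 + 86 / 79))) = 0.00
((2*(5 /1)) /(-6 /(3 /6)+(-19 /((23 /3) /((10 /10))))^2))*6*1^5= -10.24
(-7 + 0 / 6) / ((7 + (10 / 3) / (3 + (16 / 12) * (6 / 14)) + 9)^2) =-1575 / 64516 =-0.02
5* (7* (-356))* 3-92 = -37472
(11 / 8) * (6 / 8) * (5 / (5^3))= 33 / 800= 0.04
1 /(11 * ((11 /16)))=16 /121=0.13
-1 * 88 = -88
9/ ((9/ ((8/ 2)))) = 4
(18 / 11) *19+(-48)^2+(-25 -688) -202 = 15621 / 11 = 1420.09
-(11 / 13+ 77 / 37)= -2.93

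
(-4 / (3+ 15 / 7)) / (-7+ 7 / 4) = 4 / 27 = 0.15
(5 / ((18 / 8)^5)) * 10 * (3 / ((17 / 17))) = 51200 / 19683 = 2.60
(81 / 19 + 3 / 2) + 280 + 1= 10897 / 38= 286.76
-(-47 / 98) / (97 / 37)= 1739 / 9506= 0.18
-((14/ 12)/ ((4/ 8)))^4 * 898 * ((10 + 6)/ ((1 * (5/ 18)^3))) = -2483824896/ 125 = -19870599.17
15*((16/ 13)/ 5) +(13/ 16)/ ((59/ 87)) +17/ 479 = 4.93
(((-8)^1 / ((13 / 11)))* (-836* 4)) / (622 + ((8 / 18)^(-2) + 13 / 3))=14125056 / 393991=35.85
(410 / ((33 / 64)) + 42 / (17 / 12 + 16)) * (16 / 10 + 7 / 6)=20752988 / 9405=2206.59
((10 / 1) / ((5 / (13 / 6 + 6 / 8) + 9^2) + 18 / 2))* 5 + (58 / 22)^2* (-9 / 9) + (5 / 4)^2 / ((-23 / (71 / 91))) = -8400288343 / 1300707408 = -6.46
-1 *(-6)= 6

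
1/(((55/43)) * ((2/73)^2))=229147/220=1041.58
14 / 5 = 2.80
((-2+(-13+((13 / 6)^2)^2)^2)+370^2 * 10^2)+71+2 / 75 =574854904316569 / 41990400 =13690150.71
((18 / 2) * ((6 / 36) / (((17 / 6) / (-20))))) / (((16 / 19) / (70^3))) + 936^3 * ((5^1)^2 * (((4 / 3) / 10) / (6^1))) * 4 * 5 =154820456550 / 17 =9107085679.41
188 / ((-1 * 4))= -47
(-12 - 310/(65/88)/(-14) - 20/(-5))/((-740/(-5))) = 500/3367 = 0.15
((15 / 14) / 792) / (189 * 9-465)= 5 / 4568256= 0.00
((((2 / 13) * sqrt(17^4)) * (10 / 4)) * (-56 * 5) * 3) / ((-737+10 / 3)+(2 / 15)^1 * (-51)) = 18207000 / 144391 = 126.10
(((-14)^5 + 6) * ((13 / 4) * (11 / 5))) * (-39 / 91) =115361961 / 70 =1648028.01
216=216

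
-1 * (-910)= 910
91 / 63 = 13 / 9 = 1.44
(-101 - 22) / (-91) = 123 / 91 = 1.35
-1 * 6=-6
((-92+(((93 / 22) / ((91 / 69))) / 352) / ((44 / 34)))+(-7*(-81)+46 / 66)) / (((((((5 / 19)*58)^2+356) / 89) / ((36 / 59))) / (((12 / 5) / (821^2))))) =710861002244579 / 4551674518798447040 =0.00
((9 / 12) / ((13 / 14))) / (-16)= -0.05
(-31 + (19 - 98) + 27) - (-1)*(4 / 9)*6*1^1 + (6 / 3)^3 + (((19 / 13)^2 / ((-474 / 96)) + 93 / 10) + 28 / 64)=-201958313 / 3204240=-63.03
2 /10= 1 /5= 0.20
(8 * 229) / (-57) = -1832 / 57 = -32.14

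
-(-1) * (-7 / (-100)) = 7 / 100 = 0.07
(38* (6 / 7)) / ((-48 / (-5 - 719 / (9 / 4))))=55499 / 252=220.23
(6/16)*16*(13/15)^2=338/75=4.51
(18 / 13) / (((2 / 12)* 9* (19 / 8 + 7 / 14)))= 96 / 299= 0.32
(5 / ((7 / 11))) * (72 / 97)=3960 / 679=5.83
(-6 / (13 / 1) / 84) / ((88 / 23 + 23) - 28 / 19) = -437 / 2016378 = -0.00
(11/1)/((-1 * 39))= -11/39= -0.28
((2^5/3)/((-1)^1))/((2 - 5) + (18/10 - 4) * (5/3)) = 8/5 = 1.60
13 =13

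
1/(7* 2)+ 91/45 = 2.09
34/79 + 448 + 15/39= 460933/1027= 448.81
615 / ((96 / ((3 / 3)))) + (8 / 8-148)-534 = -21587 / 32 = -674.59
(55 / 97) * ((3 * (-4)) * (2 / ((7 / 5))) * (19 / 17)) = -10.86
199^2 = 39601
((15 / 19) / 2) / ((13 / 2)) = 15 / 247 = 0.06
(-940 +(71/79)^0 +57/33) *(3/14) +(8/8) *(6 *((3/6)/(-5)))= -201.44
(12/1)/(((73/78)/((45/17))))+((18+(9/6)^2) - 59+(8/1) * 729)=5827.19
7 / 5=1.40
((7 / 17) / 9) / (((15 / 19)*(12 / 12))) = 133 / 2295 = 0.06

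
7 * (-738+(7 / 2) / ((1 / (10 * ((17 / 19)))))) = -93989 / 19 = -4946.79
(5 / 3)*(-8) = -40 / 3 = -13.33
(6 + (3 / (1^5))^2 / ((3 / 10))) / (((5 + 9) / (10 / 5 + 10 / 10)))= 54 / 7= 7.71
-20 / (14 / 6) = -60 / 7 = -8.57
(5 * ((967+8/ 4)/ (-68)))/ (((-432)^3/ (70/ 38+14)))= 1505/ 107495424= 0.00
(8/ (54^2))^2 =4/ 531441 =0.00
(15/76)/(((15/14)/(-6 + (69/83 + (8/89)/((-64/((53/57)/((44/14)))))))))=-2681438095/2816042592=-0.95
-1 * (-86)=86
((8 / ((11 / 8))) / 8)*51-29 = 89 / 11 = 8.09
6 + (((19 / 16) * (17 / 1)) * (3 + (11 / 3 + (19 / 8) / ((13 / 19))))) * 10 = 5123221 / 2496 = 2052.57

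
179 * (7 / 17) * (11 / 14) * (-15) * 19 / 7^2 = -561165 / 1666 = -336.83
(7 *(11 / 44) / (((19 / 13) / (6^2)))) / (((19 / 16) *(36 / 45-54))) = -4680 / 6859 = -0.68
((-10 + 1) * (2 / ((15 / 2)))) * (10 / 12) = -2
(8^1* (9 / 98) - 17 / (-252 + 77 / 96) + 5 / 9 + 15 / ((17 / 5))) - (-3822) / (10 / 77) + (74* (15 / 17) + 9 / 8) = 6095539215149 / 206617320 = 29501.59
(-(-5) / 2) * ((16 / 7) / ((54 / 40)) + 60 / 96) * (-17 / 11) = -297925 / 33264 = -8.96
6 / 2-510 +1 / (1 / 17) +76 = -414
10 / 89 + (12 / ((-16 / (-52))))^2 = 135379 / 89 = 1521.11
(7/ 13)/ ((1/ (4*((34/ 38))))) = 476/ 247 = 1.93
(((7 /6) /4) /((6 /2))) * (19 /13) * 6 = 133 /156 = 0.85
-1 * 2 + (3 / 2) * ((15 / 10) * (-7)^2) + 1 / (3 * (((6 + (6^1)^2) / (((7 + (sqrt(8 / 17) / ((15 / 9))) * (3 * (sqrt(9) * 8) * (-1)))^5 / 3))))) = -15610.08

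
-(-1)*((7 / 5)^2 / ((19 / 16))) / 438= 392 / 104025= 0.00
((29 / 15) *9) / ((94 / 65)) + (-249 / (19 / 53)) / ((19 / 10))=-11996889 / 33934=-353.54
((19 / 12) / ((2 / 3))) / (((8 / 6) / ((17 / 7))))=969 / 224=4.33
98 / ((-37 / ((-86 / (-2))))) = -4214 / 37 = -113.89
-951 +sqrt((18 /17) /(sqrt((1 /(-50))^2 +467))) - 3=-954 +10*1167501^(3 /4)*sqrt(17) /6615839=-953.78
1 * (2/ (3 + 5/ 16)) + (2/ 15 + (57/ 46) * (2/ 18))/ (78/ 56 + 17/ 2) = 3196834/ 5064945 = 0.63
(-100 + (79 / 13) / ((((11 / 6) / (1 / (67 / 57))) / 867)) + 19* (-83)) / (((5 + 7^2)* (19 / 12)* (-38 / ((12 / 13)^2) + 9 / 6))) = -117716304 / 564867017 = -0.21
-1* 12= -12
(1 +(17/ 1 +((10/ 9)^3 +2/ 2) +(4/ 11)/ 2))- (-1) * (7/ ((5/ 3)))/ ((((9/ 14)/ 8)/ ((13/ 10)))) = 17742083/ 200475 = 88.50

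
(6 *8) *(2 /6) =16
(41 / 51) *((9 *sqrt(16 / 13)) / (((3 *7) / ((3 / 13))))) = 492 *sqrt(13) / 20111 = 0.09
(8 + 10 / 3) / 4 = 17 / 6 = 2.83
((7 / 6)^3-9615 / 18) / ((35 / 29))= -3336073 / 7560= -441.28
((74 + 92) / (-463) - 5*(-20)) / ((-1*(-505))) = 46134 / 233815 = 0.20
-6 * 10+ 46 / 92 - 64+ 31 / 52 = -6391 / 52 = -122.90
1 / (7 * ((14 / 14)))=1 / 7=0.14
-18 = -18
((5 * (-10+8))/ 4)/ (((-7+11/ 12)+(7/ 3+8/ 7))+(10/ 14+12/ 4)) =-70/ 31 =-2.26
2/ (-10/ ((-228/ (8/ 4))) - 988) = -114/ 56311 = -0.00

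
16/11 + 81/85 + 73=70506/935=75.41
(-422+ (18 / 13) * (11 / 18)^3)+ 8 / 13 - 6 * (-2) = -1722997 / 4212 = -409.07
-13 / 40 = -0.32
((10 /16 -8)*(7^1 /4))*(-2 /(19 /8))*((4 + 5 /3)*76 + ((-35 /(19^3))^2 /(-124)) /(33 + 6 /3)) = 3112833245798059 /665040573816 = 4680.67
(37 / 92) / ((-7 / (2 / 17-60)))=18833 / 5474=3.44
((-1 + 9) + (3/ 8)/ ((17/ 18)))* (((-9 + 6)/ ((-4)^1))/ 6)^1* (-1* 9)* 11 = -56529/ 544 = -103.91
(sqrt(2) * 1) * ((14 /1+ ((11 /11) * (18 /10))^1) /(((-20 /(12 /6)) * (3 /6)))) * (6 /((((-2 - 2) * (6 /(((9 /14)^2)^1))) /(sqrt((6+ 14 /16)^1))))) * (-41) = -262359 * sqrt(55) /39200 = -49.64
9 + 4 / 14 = 65 / 7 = 9.29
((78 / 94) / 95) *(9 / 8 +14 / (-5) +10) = 12987 / 178600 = 0.07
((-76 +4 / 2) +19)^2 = 3025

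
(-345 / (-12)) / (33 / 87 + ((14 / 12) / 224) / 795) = 75.79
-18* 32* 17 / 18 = -544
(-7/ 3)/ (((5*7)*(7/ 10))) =-0.10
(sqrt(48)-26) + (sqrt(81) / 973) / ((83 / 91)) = -299845 / 11537 + 4 * sqrt(3) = -19.06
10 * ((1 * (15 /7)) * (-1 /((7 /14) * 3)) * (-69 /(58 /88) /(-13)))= -303600 /2639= -115.04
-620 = -620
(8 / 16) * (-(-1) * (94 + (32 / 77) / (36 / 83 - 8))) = 567851 / 12089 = 46.97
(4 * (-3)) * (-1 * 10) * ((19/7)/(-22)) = -1140/77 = -14.81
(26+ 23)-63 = -14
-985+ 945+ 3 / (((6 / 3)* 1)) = -77 / 2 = -38.50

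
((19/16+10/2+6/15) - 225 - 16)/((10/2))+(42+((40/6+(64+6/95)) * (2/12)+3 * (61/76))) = 637057/68400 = 9.31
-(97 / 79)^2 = -9409 / 6241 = -1.51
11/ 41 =0.27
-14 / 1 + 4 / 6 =-40 / 3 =-13.33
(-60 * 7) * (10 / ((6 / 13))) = -9100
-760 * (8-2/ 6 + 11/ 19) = -18800/ 3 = -6266.67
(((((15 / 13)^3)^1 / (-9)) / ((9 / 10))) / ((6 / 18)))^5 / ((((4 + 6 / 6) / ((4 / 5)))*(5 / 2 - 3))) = 976562500000000 / 51185893014090757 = 0.02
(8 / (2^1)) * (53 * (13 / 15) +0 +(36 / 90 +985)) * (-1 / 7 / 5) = -1768 / 15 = -117.87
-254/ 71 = -3.58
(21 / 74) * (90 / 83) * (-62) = -58590 / 3071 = -19.08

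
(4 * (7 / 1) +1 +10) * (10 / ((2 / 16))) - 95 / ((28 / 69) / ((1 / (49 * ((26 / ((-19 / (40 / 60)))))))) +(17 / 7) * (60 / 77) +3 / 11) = 3125.95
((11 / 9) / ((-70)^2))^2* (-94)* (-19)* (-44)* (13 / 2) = -15451579 / 486202500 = -0.03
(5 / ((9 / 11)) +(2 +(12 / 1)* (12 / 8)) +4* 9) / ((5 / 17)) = 9503 / 45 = 211.18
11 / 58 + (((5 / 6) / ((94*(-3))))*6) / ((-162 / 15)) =84479 / 441612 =0.19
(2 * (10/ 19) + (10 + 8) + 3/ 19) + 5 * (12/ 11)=5155/ 209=24.67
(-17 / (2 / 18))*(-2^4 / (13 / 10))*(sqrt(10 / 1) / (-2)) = -2977.41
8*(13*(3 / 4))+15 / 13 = 1029 / 13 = 79.15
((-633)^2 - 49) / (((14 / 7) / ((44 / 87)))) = 8814080 / 87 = 101311.26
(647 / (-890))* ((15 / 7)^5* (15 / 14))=-1473946875 / 41883044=-35.19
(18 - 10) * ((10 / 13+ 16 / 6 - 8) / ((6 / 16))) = -11392 / 117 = -97.37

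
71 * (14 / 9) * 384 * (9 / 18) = 63616 / 3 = 21205.33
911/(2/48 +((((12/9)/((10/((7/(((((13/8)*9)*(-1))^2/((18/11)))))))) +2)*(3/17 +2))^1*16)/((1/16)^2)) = 31093559640/610722034487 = 0.05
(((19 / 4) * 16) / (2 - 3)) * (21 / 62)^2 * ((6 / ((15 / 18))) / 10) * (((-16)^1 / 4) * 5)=603288 / 4805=125.55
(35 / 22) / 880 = 7 / 3872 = 0.00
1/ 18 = 0.06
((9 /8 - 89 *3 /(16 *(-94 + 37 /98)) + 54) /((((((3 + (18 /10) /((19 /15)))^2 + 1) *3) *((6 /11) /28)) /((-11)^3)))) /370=-25030607341201 /151073164500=-165.69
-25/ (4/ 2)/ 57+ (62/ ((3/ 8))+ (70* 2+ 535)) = 95773/ 114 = 840.11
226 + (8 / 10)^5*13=719562 / 3125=230.26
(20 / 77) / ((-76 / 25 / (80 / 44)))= -2500 / 16093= -0.16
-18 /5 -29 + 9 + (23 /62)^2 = -450947 /19220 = -23.46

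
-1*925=-925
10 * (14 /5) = 28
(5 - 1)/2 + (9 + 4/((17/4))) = 203/17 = 11.94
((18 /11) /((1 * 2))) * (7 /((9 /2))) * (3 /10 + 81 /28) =447 /110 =4.06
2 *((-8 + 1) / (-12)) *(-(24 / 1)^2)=-672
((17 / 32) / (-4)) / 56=-17 / 7168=-0.00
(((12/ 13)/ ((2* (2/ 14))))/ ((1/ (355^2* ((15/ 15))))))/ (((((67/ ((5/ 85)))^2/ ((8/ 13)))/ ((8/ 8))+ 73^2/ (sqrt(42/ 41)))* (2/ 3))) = 1730429799600600/ 5973078008226317 - 1353919845600* sqrt(1722)/ 77650014106942121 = 0.29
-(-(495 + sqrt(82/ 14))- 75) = sqrt(287)/ 7 + 570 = 572.42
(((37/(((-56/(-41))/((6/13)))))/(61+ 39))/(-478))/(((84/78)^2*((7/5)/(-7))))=59163/52465280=0.00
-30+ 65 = 35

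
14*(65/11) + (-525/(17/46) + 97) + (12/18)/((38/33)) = -1240.28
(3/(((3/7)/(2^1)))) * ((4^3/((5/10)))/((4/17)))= 7616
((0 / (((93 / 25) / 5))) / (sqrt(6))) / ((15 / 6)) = 0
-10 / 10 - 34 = -35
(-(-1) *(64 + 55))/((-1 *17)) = -7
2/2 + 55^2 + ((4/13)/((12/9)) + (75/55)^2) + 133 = 4972395/1573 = 3161.09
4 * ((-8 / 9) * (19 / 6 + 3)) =-592 / 27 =-21.93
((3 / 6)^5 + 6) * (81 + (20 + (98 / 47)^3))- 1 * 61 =2002809299 / 3322336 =602.83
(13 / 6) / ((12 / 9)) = 13 / 8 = 1.62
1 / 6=0.17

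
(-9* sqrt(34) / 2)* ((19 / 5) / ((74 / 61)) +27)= -790.65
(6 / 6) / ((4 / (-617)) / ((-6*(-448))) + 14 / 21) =414624 / 276415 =1.50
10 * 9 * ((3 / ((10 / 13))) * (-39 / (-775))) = 13689 / 775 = 17.66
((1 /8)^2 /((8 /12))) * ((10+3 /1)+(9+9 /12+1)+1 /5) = 1437 /2560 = 0.56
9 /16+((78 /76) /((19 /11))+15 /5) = 24009 /5776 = 4.16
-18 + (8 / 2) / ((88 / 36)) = -180 / 11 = -16.36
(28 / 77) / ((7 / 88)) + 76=564 / 7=80.57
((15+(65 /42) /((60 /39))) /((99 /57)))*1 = 51091 /5544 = 9.22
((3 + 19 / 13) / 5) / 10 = 29 / 325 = 0.09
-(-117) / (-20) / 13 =-9 / 20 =-0.45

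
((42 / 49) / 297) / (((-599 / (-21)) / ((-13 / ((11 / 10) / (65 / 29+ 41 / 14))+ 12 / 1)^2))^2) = 288994953242791846082 / 14018552815827569933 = 20.62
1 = 1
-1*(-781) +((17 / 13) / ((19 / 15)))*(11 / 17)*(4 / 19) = 3665893 / 4693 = 781.14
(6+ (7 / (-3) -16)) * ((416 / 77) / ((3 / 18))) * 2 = -61568 / 77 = -799.58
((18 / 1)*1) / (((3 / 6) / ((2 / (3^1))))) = 24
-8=-8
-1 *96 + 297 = 201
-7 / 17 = -0.41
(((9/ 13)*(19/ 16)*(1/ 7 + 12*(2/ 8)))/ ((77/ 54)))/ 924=1539/ 784784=0.00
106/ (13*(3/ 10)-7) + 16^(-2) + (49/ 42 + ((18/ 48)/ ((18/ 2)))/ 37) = -29088815/ 880896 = -33.02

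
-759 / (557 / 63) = -47817 / 557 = -85.85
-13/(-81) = 13/81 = 0.16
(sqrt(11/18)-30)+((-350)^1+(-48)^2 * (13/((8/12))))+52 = sqrt(22)/6+44600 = 44600.78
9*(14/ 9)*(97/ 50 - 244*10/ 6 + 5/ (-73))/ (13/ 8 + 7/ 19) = -4716187448/ 1658925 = -2842.92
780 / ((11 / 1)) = 780 / 11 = 70.91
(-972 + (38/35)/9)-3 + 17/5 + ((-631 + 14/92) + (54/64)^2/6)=-23773185769/14837760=-1602.21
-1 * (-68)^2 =-4624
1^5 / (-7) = -1 / 7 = -0.14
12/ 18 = 2/ 3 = 0.67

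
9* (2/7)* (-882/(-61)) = 37.18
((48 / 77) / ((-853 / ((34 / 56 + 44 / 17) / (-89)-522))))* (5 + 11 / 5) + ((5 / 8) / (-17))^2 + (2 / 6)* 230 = 901568393874217 / 11352640326720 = 79.41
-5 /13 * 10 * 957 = -47850 /13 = -3680.77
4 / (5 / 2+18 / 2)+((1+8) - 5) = 100 / 23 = 4.35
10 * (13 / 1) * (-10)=-1300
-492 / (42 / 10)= -820 / 7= -117.14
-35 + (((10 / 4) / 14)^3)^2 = -35.00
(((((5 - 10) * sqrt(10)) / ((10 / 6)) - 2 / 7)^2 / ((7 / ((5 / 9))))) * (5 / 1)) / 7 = 100 * sqrt(10) / 1029 +110350 / 21609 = 5.41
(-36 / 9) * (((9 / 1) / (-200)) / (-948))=-3 / 15800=-0.00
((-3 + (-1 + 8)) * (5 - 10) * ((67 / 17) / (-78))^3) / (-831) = -1503815 / 484363718514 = -0.00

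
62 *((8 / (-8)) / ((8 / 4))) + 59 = 28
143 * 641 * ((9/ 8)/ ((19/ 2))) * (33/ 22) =2474901/ 152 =16282.24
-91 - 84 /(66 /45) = -148.27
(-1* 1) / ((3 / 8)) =-8 / 3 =-2.67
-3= -3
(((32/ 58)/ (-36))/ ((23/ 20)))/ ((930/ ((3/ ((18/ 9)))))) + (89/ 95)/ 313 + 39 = 215821982182/ 5533475355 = 39.00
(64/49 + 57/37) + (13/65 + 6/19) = 579132/172235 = 3.36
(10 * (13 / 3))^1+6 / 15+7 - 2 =731 / 15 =48.73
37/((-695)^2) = 37/483025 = 0.00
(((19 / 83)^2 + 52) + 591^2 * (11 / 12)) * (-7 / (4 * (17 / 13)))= -802998194999 / 1873808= -428538.14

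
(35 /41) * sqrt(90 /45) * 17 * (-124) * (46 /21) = -484840 * sqrt(2) /123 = -5574.53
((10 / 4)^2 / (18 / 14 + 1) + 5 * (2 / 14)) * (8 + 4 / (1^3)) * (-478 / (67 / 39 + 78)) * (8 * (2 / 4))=-43202835 / 43526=-992.58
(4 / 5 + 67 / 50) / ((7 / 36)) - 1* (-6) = 2976 / 175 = 17.01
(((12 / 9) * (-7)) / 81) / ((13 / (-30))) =280 / 1053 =0.27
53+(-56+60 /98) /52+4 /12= 199769 /3822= 52.27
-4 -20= -24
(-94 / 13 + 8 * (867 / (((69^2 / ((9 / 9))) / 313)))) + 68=10661258 / 20631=516.76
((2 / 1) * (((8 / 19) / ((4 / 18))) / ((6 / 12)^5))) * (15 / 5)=6912 / 19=363.79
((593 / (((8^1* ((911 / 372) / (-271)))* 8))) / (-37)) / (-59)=-14945379 / 31819408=-0.47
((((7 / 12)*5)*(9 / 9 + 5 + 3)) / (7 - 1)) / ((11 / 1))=35 / 88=0.40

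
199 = 199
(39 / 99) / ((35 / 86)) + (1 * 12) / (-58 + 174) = 35887 / 33495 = 1.07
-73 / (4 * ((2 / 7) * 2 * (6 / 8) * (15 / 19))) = -9709 / 180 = -53.94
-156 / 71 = -2.20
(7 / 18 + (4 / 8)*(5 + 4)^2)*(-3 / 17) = -368 / 51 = -7.22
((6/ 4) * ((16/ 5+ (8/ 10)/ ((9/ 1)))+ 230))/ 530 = 5249/ 7950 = 0.66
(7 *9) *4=252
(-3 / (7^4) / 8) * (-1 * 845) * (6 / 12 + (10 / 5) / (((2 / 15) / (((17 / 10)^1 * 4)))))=13.53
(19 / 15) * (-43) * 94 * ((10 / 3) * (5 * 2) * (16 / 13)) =-24575360 / 117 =-210045.81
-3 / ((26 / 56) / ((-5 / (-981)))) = -140 / 4251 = -0.03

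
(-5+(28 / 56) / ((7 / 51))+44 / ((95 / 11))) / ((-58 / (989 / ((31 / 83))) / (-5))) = 408054477 / 478268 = 853.19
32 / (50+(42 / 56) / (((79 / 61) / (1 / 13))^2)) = 135005312 / 210956963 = 0.64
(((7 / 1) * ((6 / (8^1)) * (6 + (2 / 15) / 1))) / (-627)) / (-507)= 161 / 1589445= 0.00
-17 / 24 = -0.71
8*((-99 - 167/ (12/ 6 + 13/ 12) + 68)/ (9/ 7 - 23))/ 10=22057/ 7030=3.14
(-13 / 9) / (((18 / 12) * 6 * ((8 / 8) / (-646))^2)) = -66976.64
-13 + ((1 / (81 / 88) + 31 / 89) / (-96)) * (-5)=-8945117 / 692064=-12.93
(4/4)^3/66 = 1/66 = 0.02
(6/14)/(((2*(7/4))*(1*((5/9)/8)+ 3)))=432/10829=0.04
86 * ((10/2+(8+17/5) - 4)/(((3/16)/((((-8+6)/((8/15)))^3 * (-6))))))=1799550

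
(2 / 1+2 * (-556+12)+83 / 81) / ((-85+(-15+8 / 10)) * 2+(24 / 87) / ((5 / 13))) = 12743035 / 2321784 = 5.49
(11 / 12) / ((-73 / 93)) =-341 / 292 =-1.17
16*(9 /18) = 8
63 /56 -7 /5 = -0.28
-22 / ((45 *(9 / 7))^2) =-1078 / 164025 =-0.01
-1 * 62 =-62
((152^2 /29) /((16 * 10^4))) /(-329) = -361 /23852500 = -0.00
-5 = -5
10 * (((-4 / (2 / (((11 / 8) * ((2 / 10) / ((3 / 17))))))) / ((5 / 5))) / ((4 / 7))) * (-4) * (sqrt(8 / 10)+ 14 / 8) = 1309 * sqrt(5) / 15+ 9163 / 24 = 576.93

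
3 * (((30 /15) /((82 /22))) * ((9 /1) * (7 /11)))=9.22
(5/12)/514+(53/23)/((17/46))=653893/104856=6.24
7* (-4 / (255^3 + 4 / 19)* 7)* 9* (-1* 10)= 0.00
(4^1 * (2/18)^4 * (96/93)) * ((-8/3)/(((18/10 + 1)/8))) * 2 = -40960/4271211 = -0.01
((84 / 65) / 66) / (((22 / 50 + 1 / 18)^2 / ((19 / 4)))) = 2693250 / 7111247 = 0.38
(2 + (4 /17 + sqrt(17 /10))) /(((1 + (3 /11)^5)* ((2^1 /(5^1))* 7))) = 161051* sqrt(170) /4516232 + 15299845 /19193986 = 1.26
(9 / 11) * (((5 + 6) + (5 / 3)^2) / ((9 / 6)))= 7.52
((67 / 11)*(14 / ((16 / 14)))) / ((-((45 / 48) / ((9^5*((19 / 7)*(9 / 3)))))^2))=-19627020638716.97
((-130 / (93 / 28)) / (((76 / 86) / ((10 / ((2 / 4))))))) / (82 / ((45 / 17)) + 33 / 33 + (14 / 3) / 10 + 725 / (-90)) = -9391200 / 258571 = -36.32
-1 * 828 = -828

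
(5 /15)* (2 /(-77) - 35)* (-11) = 899 /7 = 128.43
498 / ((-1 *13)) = -498 / 13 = -38.31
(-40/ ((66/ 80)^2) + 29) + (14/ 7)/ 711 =-2560859/ 86031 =-29.77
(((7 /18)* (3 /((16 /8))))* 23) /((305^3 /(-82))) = -6601 /170235750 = -0.00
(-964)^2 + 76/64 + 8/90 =669094039/720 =929297.28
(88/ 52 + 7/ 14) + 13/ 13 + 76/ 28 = 5.91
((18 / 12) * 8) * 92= 1104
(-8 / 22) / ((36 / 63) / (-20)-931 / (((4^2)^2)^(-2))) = 140 / 23490396171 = 0.00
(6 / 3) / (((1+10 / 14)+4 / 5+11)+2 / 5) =70 / 487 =0.14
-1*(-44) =44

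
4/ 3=1.33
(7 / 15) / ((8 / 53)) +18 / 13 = 6983 / 1560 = 4.48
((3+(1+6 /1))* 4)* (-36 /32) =-45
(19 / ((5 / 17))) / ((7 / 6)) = 1938 / 35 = 55.37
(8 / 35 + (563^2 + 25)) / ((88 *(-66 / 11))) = -168103 / 280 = -600.37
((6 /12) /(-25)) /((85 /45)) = -0.01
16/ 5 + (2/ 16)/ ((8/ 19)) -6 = -801/ 320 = -2.50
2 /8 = 1 /4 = 0.25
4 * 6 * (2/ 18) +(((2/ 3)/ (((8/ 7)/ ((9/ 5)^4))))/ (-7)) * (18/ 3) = -9683/ 3750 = -2.58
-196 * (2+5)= -1372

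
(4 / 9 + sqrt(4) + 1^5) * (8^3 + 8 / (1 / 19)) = 20584 / 9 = 2287.11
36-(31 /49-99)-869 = -35997 /49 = -734.63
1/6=0.17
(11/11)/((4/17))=17/4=4.25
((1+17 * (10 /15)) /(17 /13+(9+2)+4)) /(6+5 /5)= 481 /4452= 0.11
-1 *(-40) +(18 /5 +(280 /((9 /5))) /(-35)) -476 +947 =22957 /45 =510.16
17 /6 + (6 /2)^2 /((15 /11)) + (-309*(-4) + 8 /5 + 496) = 52291 /30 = 1743.03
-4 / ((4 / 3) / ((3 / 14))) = -9 / 14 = -0.64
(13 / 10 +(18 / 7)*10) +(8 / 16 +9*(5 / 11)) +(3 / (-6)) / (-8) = 195073 / 6160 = 31.67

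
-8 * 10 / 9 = -80 / 9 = -8.89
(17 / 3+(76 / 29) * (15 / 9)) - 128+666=15893 / 29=548.03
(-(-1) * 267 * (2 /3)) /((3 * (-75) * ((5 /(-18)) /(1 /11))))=356 /1375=0.26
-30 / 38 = -15 / 19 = -0.79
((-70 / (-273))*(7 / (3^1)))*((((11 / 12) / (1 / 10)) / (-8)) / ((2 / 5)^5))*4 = -6015625 / 22464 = -267.79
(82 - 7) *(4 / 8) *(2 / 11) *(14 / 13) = 1050 / 143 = 7.34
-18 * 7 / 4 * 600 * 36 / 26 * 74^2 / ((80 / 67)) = -1560208230 / 13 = -120016017.69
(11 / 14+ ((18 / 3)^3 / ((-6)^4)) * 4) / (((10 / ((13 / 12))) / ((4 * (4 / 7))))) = 793 / 2205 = 0.36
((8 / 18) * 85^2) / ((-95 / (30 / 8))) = -7225 / 57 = -126.75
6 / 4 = 3 / 2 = 1.50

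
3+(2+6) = 11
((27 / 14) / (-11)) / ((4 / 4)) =-27 / 154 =-0.18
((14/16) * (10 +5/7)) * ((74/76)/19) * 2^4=2775/361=7.69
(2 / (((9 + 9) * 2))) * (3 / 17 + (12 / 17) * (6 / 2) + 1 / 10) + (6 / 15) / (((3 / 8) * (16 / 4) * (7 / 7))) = 0.40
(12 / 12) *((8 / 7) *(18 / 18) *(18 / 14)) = 72 / 49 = 1.47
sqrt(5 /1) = sqrt(5) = 2.24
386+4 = 390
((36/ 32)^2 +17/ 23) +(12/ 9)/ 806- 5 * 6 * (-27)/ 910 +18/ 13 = 53332393/ 12457536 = 4.28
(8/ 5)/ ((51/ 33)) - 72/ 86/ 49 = 182356/ 179095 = 1.02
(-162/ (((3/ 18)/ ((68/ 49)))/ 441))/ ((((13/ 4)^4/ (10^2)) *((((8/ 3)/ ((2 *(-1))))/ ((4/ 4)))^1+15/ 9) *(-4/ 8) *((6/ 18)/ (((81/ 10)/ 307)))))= 2220317982720/ 8768227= 253223.14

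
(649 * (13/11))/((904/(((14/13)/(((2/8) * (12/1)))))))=413/1356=0.30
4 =4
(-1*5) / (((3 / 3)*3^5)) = -5 / 243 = -0.02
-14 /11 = -1.27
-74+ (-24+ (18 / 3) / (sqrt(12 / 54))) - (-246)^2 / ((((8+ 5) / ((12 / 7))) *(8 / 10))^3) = -356.30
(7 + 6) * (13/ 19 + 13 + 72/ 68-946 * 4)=-15827110/ 323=-49000.34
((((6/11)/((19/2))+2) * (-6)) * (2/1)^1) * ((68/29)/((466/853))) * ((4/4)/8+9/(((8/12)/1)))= -2038985610/1412213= -1443.82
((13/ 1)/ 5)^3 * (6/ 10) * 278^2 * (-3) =-1528136532/ 625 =-2445018.45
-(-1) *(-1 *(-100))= 100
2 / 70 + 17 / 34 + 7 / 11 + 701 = 540667 / 770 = 702.16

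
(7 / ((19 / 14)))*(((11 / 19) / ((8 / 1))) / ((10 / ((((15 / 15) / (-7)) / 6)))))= -77 / 86640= -0.00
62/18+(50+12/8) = 989/18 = 54.94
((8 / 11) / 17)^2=64 / 34969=0.00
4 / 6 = 2 / 3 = 0.67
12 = 12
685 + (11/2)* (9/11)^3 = 166499/242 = 688.01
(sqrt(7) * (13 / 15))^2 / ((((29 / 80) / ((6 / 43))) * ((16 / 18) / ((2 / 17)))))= 28392 / 105995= 0.27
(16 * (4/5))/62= 32/155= 0.21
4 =4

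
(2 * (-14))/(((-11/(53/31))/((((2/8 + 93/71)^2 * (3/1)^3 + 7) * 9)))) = 19577608785/6875924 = 2847.27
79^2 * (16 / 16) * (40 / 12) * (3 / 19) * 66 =216792.63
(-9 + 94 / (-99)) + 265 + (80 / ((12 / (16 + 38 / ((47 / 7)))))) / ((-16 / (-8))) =1522690 / 4653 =327.25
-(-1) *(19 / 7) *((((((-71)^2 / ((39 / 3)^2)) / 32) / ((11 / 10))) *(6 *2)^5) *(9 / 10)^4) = 610810650468 / 1626625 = 375507.97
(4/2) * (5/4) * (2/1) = 5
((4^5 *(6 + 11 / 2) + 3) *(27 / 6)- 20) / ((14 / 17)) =1801507 / 28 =64339.54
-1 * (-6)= 6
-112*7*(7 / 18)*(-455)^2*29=-16474221400 / 9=-1830469044.44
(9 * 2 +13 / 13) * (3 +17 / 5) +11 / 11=613 / 5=122.60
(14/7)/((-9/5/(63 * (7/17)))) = -490/17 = -28.82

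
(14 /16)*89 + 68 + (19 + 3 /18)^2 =36953 /72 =513.24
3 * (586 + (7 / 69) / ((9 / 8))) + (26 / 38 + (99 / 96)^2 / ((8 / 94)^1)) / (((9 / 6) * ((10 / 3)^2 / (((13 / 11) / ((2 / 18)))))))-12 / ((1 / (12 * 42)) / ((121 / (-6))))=43852869951317 / 354410496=123734.68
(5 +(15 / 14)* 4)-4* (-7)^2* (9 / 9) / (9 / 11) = -14507 / 63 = -230.27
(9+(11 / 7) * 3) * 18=1728 / 7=246.86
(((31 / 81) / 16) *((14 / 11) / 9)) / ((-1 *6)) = -0.00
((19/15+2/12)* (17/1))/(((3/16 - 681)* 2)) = -2924/163395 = -0.02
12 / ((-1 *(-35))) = 12 / 35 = 0.34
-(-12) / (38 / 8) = 48 / 19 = 2.53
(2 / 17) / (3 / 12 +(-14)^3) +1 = 186567 / 186575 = 1.00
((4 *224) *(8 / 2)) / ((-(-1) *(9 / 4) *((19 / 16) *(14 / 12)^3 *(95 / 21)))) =2359296 / 12635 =186.73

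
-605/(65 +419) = -5/4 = -1.25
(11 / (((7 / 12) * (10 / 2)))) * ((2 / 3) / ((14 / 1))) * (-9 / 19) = -396 / 4655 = -0.09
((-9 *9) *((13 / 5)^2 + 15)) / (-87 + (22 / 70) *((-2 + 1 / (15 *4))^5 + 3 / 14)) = 335788830720000 / 18399205918123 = 18.25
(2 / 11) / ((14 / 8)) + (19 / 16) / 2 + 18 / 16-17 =-37397 / 2464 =-15.18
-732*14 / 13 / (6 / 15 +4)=-25620 / 143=-179.16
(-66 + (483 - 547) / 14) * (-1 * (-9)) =-4446 / 7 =-635.14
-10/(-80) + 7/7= 9/8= 1.12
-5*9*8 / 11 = -360 / 11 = -32.73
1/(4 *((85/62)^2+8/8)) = 961/11069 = 0.09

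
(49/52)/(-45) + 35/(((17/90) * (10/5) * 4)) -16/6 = 407231/19890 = 20.47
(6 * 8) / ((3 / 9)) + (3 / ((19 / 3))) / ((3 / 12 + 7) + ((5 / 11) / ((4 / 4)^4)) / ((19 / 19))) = 309300 / 2147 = 144.06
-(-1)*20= 20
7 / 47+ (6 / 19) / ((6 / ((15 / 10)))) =407 / 1786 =0.23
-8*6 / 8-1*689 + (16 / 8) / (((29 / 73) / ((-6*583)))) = -530863 / 29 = -18305.62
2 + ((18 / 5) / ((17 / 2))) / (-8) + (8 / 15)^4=3490639 / 1721250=2.03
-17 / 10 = -1.70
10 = 10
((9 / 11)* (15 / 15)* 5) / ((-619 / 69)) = -3105 / 6809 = -0.46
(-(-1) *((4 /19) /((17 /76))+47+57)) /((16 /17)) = 223 /2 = 111.50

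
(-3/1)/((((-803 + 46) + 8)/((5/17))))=15/12733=0.00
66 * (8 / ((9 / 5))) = 880 / 3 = 293.33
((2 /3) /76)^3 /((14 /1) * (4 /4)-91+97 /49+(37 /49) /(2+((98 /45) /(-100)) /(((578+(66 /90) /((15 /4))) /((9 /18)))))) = -36425977 /4028227566252192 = -0.00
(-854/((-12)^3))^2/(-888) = -182329/662888448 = -0.00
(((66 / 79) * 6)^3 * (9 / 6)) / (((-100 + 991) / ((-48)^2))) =488.54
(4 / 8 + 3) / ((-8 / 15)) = -105 / 16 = -6.56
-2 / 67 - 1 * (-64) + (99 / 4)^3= 65284337 / 4288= 15224.89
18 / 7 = 2.57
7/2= 3.50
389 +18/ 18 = 390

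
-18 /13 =-1.38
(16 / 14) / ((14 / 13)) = 52 / 49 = 1.06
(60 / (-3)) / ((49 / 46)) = -18.78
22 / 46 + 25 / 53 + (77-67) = 13348 / 1219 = 10.95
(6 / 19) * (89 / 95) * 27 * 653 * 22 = 207128988 / 1805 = 114752.90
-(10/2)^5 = -3125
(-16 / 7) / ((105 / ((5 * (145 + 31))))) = -2816 / 147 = -19.16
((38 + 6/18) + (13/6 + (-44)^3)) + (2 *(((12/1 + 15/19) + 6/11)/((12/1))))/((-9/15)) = -53387297/627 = -85147.20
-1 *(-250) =250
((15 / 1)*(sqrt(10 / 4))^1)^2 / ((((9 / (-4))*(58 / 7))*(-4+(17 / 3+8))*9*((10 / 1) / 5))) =-875 / 5046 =-0.17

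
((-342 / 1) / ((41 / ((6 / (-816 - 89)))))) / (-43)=-2052 / 1595515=-0.00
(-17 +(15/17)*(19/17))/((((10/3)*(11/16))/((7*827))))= -642995808/15895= -40452.71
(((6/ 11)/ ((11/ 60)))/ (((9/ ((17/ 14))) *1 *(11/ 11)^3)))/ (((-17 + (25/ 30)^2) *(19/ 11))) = -12240/ 858781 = -0.01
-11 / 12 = -0.92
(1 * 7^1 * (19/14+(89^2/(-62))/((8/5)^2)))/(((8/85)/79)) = -9055036485/31744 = -285251.91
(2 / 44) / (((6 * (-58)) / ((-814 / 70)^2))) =-15059 / 852600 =-0.02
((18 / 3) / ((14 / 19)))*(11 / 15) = 209 / 35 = 5.97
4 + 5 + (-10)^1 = -1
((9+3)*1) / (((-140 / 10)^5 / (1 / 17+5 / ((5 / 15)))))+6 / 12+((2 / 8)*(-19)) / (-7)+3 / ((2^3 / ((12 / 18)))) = 408074 / 285719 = 1.43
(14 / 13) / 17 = 0.06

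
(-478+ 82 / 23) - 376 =-19560 / 23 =-850.43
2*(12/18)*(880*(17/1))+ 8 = 59864/3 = 19954.67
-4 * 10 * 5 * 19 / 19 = -200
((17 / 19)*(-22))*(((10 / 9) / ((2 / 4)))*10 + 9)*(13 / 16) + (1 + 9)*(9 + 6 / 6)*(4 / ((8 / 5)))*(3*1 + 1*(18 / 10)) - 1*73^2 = -6331583 / 1368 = -4628.35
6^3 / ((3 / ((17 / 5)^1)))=1224 / 5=244.80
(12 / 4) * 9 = 27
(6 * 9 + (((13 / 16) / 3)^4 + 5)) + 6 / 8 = 317206417 / 5308416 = 59.76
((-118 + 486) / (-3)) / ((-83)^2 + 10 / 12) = -736 / 41339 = -0.02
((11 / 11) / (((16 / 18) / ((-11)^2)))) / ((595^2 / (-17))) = -1089 / 166600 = -0.01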